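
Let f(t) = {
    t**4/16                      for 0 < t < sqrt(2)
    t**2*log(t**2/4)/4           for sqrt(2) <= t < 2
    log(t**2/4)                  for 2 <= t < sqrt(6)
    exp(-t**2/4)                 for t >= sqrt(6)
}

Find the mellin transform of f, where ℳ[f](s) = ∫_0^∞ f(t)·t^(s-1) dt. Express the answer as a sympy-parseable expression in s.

strip the common scale on t: t**4 on [0, sqrt(2)/2); t**2*log(t**2) on [sqrt(2)/2, 1); log(t**2) on [1, sqrt(6)/2); …
strip the power substitution: t**2 on [0, 1/2); t*log(t) on [1/2, 1); log(t) on [1, 3/2); …
summing 4 kernel integrals split by sqrt(2), 2, sqrt(6) yields ℳ[f](s)
over [0, sqrt(2)), the kernel integral of t**4/16 enters the sum
between sqrt(2) and 2 the integrand is t**2*log(t**2/4)/4·t^(s-1)
segment [2, sqrt(6)) carries log(t**2/4); integrate it
on [sqrt(6), ∞): add ∫ exp(-t**2/4)·t^(s-1) dt

2**(s/2)*(2*2**(s/2)*s**2*(s + 4)*(s**2 + 4*s + 4)*uppergamma(s/2, 3/2) - 8*2**(s/2)*s**2*(s + 4) + 8*2**(s/2)*(s + 4)*(s**2 + 4*s + 4) + 3**(s/2)*s*(s + 4)*(-4*log(2) + 4*log(3))*(s**2 + 4*s + 4) - 8*3**(s/2)*(s + 4)*(s**2 + 4*s + 4) + s**3*(s + 4)*log(4) + 4*s**2*(s + 4)*log(2) + 4*s**2*(s + 4) + s**2*(s**2 + 4*s + 4))/(4*s**2*(s + 4)*(s**2 + 4*s + 4))
  Re(s) > -4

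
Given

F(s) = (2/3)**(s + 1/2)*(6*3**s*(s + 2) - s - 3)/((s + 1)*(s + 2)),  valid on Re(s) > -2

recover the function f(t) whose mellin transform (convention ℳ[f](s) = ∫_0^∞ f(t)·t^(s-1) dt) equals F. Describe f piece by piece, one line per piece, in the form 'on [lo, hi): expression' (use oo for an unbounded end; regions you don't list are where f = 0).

invert the shared t-power to get 3*sqrt(6)*t**(3/2)/4 on [0, 2/3); sqrt(6)*sqrt(t) on [2/3, 2)
the common scale on t comes off first: 3*sqrt(3)*t**(3/2) on [0, 1/3); 2*sqrt(3)*sqrt(t) on [1/3, 1)
strip the common scale on t: t**(3/2) on [0, 1); 2*sqrt(t) on [1, 3)
decompose at 2/3; ℳ[f](s) sums the 2 pieces' integrals
for t in [0, 2/3): the term is ∫ 3*sqrt(6)*t**2/4·t^(s-1)
the [2/3, 2) slice contributes ∫ sqrt(6)*t·t^(s-1) dt

on [0, 2/3): 3*sqrt(6)*t**2/4
on [2/3, 2): sqrt(6)*t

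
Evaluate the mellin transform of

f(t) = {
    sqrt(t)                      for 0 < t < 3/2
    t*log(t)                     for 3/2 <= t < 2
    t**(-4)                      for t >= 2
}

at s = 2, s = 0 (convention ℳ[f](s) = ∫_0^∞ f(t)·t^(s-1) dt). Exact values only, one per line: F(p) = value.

decompose at 3/2, 2; ℳ[f](s) sums the 3 pieces' integrals
on [0, 3/2) integrate f = sqrt(t) against the kernel
over [3/2, 2), the kernel integral of t*log(t) enters the sum
[2, ∞) adds the kernel integral of t**(-4)

F(2) = -9*log(3)/8 - 7/18 + 9*sqrt(6)/20 + 91*log(2)/24
F(0) = -31/64 + log(8*sqrt(6)/9) + sqrt(6)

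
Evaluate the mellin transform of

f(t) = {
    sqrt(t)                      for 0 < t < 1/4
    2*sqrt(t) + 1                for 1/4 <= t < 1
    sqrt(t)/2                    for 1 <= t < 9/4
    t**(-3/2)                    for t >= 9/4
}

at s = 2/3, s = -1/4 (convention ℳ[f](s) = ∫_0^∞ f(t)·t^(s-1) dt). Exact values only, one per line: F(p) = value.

strip the power substitution: t on [0, 1/2); 2*t + 1 on [1/2, 1); t/2 on [1, 3/2); …
decompose at 1/4, 1, 9/4; ℳ[f](s) sums the 4 pieces' integrals
on [0, 1/4) integrate f = sqrt(t) against the kernel
over [1/4, 1), the kernel integral of (2*sqrt(t) + 1) enters the sum
piece [1, 9/4): integrate sqrt(t)/2 against the kernel
on [9/4, ∞) integrate f = t**(-3/2) against the kernel

F(2/3) = 2**(2/3)*(-405 + 629*3**(1/3) + 1170*2**(1/3))/840
F(-1/4) = 2 + 599*sqrt(6)/567 + 2*sqrt(2)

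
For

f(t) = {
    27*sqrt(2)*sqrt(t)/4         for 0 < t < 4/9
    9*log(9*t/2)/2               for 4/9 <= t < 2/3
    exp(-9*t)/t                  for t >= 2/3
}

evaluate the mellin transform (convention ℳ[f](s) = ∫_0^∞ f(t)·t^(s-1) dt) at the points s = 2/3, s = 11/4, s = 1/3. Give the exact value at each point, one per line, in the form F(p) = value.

F(2/3) = -27*12**(1/3)/8 + 3**(2/3)*uppergamma(-1/3, 6) + log(3**(9*12**(1/3)/4)/2**(3*18**(1/3)/2)) + 6*2**(5/6)*3**(2/3)/7 + 9*18**(1/3)/4
F(11/4) = -32*2**(3/4)*3**(1/4)/363 - 64*sqrt(6)*log(2)/891 + sqrt(3)*uppergamma(7/4, 6)/81 + 256*sqrt(6)/9801 + 128*sqrt(3)/1053 + 8*2**(3/4)*3**(1/4)*log(3)/33
F(1/3) = -27*18**(1/3)/2 + 3*3**(1/3)*uppergamma(-2/3, 6) + log(3**(9*18**(1/3)/2)/2**(9*12**(1/3)/2)) + 18*2**(1/6)*3**(1/3)/5 + 27*12**(1/3)/2

strip the shared t-power: 27*sqrt(2)*t**(3/2)/4 on [0, 4/9); 9*t*log(9*t/2)/2 on [4/9, 2/3); exp(-9*t) on [2/3, ∞)
strip the common scale on t: 3*sqrt(6)*t**(3/2)/4 on [0, 4/3); 3*t*log(3*t/2)/2 on [4/3, 2); exp(-3*t) on [2, ∞)
remove the common scale on t first: t**(3/2) on [0, 2); t*log(t) on [2, 3); exp(-2*t) on [3, ∞)
along the cuts 4/9, 2/3, ℳ[f](s) splits into 3 integrals
segment [0, 4/9) carries 27*sqrt(2)*sqrt(t)/4; integrate it
[4/9, 2/3) adds the kernel integral of 9*log(9*t/2)/2
on [2/3, ∞) integrate f = exp(-9*t)/t against the kernel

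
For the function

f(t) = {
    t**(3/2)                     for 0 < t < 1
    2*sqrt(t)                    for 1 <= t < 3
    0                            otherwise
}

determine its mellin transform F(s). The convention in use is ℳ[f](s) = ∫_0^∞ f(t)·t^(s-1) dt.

(4*sqrt(3)*3**s*(2*s + 3) - 4*s - 10)/((2*s + 1)*(2*s + 3))
  Re(s) > -3/2

f breaks at 1 into 2 integrals to sum
the [0, 1) slice contributes ∫ t**(3/2)·t^(s-1) dt
between 1 and 3 the integrand is 2*sqrt(t)·t^(s-1)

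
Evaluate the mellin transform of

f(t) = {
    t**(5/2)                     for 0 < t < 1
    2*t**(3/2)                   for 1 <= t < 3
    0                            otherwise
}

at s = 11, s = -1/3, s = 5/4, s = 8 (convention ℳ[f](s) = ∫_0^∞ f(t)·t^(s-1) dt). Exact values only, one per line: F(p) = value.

strip the shared t-power: t**(3/2) on [0, 1); 2*sqrt(t) on [1, 3)
slice at 1, transform all 2 pieces, and sum them
on [0, 1): add ∫ t**(5/2)·t^(s-1) dt
segment 1 to 3 holds 2*t**(3/2); add its integral

F(11) = -58/675 + 2125764*sqrt(3)/25
F(-1/3) = -114/91 + 36*3**(1/6)/7
F(5/4) = -76/165 + 72*3**(3/4)/11
F(8) = -46/399 + 78732*sqrt(3)/19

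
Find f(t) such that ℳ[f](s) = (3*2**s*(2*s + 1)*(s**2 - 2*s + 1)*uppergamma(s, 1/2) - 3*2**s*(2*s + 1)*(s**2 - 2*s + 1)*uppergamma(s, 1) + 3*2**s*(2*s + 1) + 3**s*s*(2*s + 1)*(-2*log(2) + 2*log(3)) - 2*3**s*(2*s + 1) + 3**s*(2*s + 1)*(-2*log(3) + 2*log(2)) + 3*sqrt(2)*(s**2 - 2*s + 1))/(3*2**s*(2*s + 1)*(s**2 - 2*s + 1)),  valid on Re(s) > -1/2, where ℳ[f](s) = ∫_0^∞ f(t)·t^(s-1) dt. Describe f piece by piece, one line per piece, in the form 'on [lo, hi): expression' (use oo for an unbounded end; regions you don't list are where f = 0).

on [0, 1/2): sqrt(t)
on [1/2, 1): exp(-t)
on [1, 3/2): log(t)/t

breakpoints 1/2, 1: one integral from each of the 3 segments
over [0, 1/2), the kernel integral of sqrt(t) enters the sum
∫ exp(-t)·t^(s-1) over [1/2, 1)
for t in [1, 3/2): the term is ∫ log(t)/t·t^(s-1)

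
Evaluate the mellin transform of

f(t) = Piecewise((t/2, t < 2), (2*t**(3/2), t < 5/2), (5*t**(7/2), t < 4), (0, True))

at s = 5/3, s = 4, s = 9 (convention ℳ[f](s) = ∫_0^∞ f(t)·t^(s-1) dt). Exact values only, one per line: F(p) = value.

treat the 3 regions marked off by 2, 5/2 separately and sum
on [0, 2) integrate f = t/2 against the kernel
between 2 and 5/2 the integrand is 2*t**(3/2)·t^(s-1)
on [5/2, 4) integrate f = 5*t**(7/2) against the kernel

F(5/3) = -797625*2**(5/6)*5**(1/6)/18848 - 96*2**(1/6)/19 + 3*2**(2/3)/4 + 30720*2**(1/3)/31
F(4) = -784375*sqrt(10)/4224 - 128*sqrt(2)/11 + 327728/15
F(9) = -947265625*sqrt(10)/86016 - 4096*sqrt(2)/21 + 13421824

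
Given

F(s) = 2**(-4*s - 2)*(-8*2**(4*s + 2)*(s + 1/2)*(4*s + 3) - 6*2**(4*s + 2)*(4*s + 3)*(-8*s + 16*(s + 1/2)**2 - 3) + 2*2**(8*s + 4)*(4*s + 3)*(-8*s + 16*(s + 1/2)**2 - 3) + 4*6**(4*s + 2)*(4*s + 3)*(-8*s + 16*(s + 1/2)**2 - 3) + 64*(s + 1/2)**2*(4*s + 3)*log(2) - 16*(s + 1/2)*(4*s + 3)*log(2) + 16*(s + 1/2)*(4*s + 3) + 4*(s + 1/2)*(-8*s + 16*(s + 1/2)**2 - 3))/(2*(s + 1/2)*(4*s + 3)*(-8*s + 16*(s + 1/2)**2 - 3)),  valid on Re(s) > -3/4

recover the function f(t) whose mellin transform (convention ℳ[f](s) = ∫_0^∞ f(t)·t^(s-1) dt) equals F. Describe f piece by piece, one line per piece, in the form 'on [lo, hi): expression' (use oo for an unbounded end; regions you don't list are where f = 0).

remove the shared t-power first: t**(1/4) on [0, 1/16); log(t**(1/4))/t**(1/4) on [1/16, 1); 3 on [1, 16); …
peel off the power substitution: sqrt(t) on [0, 1/4); log(sqrt(t))/sqrt(t) on [1/4, 1); 3 on [1, 4); …
the power substitution comes off first: t on [0, 1/2); log(t)/t on [1/2, 1); 3 on [1, 2); …
the 4 pieces separated at 1/16, 1, 16 each add one integral
∫ over [0, 1/16) of t**(3/4)·t^(s-1) joins the sum
∫ over [1/16, 1) of t**(1/4)*log(t**(1/4))·t^(s-1) joins the sum
on [1, 16): add ∫ 3*sqrt(t)·t^(s-1) dt
between 16 and 81 the integrand is 2*sqrt(t)·t^(s-1)

on [0, 1/16): t**(3/4)
on [1/16, 1): t**(1/4)*log(t**(1/4))
on [1, 16): 3*sqrt(t)
on [16, 81): 2*sqrt(t)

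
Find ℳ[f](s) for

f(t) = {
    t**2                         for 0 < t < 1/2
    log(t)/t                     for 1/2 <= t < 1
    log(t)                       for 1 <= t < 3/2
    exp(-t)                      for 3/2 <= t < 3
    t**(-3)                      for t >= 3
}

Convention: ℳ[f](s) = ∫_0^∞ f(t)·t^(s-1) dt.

(108*2**s*s**2*(s - 3)*(s + 2)*(s**2 - 2*s + 1)*uppergamma(s, 3/2) - 108*2**s*s**2*(s - 3)*(s + 2)*(s**2 - 2*s + 1)*uppergamma(s, 3) - 108*2**s*s**2*(s - 3)*(s + 2) + 108*2**s*(s - 3)*(s + 2)*(s**2 - 2*s + 1) - 108*3**s*s*(s - 3)*(s + 2)*(s**2 - 2*s + 1)*log(2) + 108*3**s*s*(s - 3)*(s + 2)*(s**2 - 2*s + 1)*log(3) - 108*3**s*(s - 3)*(s + 2)*(s**2 - 2*s + 1) - 4*6**s*s**2*(s + 2)*(s**2 - 2*s + 1) + 216*s**3*(s - 3)*(s + 2)*log(2) - 216*s**2*(s - 3)*(s + 2)*log(2) + 216*s**2*(s - 3)*(s + 2) + 27*s**2*(s - 3)*(s**2 - 2*s + 1))/(108*2**s*s**2*(s - 3)*(s + 2)*(s**2 - 2*s + 1))
  -2 < Re(s) < 3

f breaks at 1/2, 1, 3/2, 3 into 5 integrals to sum
on [0, 1/2) integrate f = t**2 against the kernel
∫ over [1/2, 1) of log(t)/t·t^(s-1) joins the sum
∫ log(t)·t^(s-1) over [1, 3/2)
for t in [3/2, 3): the term is ∫ exp(-t)·t^(s-1)
segment 3 to ∞ holds t**(-3); add its integral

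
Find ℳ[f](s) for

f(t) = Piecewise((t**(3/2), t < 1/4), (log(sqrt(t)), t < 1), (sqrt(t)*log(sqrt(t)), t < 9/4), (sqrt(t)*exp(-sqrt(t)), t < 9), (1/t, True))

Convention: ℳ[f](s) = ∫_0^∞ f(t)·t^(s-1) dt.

undo the power substitution: t**3 on [0, 1/2); log(t) on [1/2, 1); t*log(t) on [1, 3/2); …
reversing the shared t-power: t**2 on [0, 1/2); log(t)/t on [1/2, 1); log(t) on [1, 3/2); …
split f at 1/4, 1, 9/4, 9: ℳ[f](s) collects 5 kernel integrals
∫ over [0, 1/4) of t**(3/2)·t^(s-1) joins the sum
on [1/4, 1): add ∫ log(sqrt(t))·t^(s-1) dt
on [1, 9/4) integrate f = sqrt(t)*log(sqrt(t)) against the kernel
segment [9/4, 9) carries sqrt(t)*exp(-sqrt(t)); integrate it
∫ over [9, ∞) of 1/t·t^(s-1) joins the sum

(72*2**(2*s)*(s - 1)*(2*s + 1)**2*(2*s + 3)*(4*s - (2*s + 1)**2 + 1)*uppergamma(2*s + 1, 3/2) - 72*2**(2*s)*(s - 1)*(2*s + 1)**2*(2*s + 3)*(4*s - (2*s + 1)**2 + 1)*uppergamma(2*s + 1, 3) + 72*2**(2*s)*(s - 1)*(2*s + 1)**2*(2*s + 3) + 72*2**(2*s)*(s - 1)*(2*s + 3)*(4*s - (2*s + 1)**2 + 1) + 3**(2*s)*(s - 1)*(2*s + 1)*(2*s + 3)*(-108*log(2) + 108*log(3))*(4*s - (2*s + 1)**2 + 1) - 108*3**(2*s)*(s - 1)*(2*s + 3)*(4*s - (2*s + 1)**2 + 1) - 4*6**(2*s)*(2*s + 1)**2*(2*s + 3)*(4*s - (2*s + 1)**2 + 1) - 72*(s - 1)*(2*s + 1)**3*(2*s + 3)*log(2) - 72*(s - 1)*(2*s + 1)**2*(2*s + 3) + 72*(s - 1)*(2*s + 1)**2*(2*s + 3)*log(2) + 9*(s - 1)*(2*s + 1)**2*(4*s - (2*s + 1)**2 + 1))/(36*2**(2*s)*(s - 1)*(2*s + 1)**2*(2*s + 3)*(4*s - (2*s + 1)**2 + 1))
  -3/2 < Re(s) < 1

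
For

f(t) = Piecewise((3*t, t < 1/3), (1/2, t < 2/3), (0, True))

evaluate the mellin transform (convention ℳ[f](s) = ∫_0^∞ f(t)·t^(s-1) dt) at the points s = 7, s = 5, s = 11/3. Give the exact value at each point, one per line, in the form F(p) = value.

F(7) = 515/122472
F(5) = 49/3645
F(11/3) = 2*3**(1/3)*(1 + 14*2**(2/3))/2079

remove the common scale on t first: t on [0, 1); 1/2 on [1, 2)
cuts at 1/3: linearity sums the 2 kernel integrals
[0, 1/3) adds the kernel integral of 3*t
[1/3, 2/3) adds the kernel integral of 1/2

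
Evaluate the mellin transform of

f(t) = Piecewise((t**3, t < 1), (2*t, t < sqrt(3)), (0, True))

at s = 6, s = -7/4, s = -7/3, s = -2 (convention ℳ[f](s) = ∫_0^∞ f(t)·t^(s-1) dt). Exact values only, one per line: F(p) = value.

reversing the power substitution: t**(3/2) on [0, 1); 2*sqrt(t) on [1, 3)
along the cuts 1, ℳ[f](s) splits into 2 integrals
for t in [0, 1): the term is ∫ t**3·t^(s-1)
on [1, sqrt(3)) integrate f = 2*t against the kernel

F(6) = -11/63 + 54*sqrt(3)/7
F(-7/4) = 52/15 - 8*3**(5/8)/9
F(-7/3) = 3 - 3**(1/3)/2
F(-2) = 3 - 2*sqrt(3)/3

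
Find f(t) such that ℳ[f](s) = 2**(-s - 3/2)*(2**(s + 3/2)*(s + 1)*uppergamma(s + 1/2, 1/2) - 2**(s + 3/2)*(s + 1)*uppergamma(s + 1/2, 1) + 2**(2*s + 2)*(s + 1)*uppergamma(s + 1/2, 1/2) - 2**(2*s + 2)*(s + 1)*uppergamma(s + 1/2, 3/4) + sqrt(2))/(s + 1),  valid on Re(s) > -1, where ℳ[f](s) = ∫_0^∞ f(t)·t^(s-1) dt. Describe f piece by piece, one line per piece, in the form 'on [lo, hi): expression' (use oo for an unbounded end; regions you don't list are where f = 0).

on [0, 1/2): t
on [1/2, 1): sqrt(t)*exp(-t)
on [1, 3/2): sqrt(t)*exp(-t/2)

invert the shared t-power to get sqrt(t) on [0, 1/2); exp(-t) on [1/2, 1); exp(-t/2) on [1, 3/2)
treat the 3 regions marked off by 1/2, 1 separately and sum
the [0, 1/2) slice contributes ∫ t·t^(s-1) dt
the [1/2, 1) slice contributes ∫ sqrt(t)*exp(-t)·t^(s-1) dt
segment 1 to 3/2 holds sqrt(t)*exp(-t/2); add its integral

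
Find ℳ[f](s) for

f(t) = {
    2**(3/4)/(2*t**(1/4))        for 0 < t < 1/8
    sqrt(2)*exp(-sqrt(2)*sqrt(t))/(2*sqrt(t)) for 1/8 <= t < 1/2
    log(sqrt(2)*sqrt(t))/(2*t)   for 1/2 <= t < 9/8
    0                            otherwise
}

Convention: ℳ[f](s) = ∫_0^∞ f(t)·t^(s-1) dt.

peel off the common scale on t: t**(-1/4) on [0, 1/4); exp(-sqrt(t))/sqrt(t) on [1/4, 1); log(sqrt(t))/t on [1, 9/4)
remove the power substitution first: 1/sqrt(t) on [0, 1/2); exp(-t)/t on [1/2, 1); log(t)/t**2 on [1, 3/2)
invert the shared t-power to get sqrt(t) on [0, 1/2); exp(-t) on [1/2, 1); log(t)/t on [1, 3/2)
split f at 1/8, 1/2: ℳ[f](s) collects 3 kernel integrals
∫ 2**(3/4)/(2*t**(1/4))·t^(s-1) over [0, 1/8)
for t in [1/8, 1/2): the term is ∫ sqrt(2)*exp(-sqrt(2)*sqrt(t))/(2*sqrt(t))·t^(s-1)
segment [1/2, 9/8) carries log(sqrt(2)*sqrt(t))/(2*t); integrate it

2**(1 - 3*s)*(4**s*(4*s - 1)*(-4*s + (2*s - 1)**2 + 3)*uppergamma(2*s - 1, 1/2) - 4**s*(4*s - 1)*(-4*s + (2*s - 1)**2 + 3)*uppergamma(2*s - 1, 1) + 4**s*(36*s - 9)/9 + 9**s*(4 - 16*s)/9 + 9**s*(2*s - 1)*(4*s - 1)*(-4*log(2) + 4*log(3))/9 + 9**s*(4*s - 1)*(-4*log(3) + 4*log(2))/9 + sqrt(2)*(-72*s + 18*(2*s - 1)**2 + 54)/9)/((4*s - 1)*(-4*s + (2*s - 1)**2 + 3))
  Re(s) > 1/4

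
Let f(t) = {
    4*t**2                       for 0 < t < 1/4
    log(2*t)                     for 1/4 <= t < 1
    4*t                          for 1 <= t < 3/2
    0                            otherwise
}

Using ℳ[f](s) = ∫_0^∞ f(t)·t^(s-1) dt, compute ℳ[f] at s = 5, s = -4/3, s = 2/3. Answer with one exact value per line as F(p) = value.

back out the common scale on t: t**2 on [0, 1/2); log(t) on [1/2, 2); 2*t on [2, 3)
the 3 pieces separated at 1/4, 1 each add one integral
the [0, 1/4) slice contributes ∫ 4*t**2·t^(s-1) dt
on [1/4, 1) integrate f = log(2*t) against the kernel
over [1, 3/2), the kernel integral of 4*t enters the sum

F(5) = 205*log(2)/1024 + 14810143/2150400
F(-4/3) = -4*18**(1/3) - log(2**(3/4 + 3*2**(2/3))) + 15*2**(2/3)/4 + 183/16
F(2/3) = -93/20 + 3*2**(2/3)*log(2)/8 + 75*2**(2/3)/128 + 3*log(2)/2 + 9*18**(1/3)/5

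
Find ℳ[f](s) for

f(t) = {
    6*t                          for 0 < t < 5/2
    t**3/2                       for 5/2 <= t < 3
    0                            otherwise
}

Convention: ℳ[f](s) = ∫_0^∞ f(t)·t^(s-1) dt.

(115*5**s*s + 595*5**s + 216*6**s*s + 216*6**s)/(16*2**s*(s**2 + 4*s + 3))
  Re(s) > -1

cuts at 5/2: linearity sums the 2 kernel integrals
segment 0 to 5/2 holds 6*t; add its integral
segment [5/2, 3) carries t**3/2; integrate it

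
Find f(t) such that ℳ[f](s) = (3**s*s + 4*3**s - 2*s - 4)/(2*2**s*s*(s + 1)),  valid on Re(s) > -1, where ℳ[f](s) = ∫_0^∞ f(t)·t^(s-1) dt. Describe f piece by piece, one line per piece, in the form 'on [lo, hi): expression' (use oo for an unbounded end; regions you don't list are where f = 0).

on [0, 1/2): t
on [1/2, 3/2): 2 - t

treat the 2 regions marked off by 1/2 separately and sum
segment 0 to 1/2 holds t; add its integral
on [1/2, 3/2) integrate f = (2 - t) against the kernel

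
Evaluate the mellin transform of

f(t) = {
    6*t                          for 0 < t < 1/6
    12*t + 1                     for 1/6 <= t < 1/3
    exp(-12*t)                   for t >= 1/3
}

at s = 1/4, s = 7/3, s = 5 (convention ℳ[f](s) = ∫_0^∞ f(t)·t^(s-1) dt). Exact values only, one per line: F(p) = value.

invert the common scale on t to get 2*t on [0, 1/2); 4*t + 1 on [1/2, 1); exp(-4*t) on [1, ∞)
invert the common scale on t to get t on [0, 1); 2*t + 1 on [1, 2); exp(-2*t) on [2, ∞)
f breaks at 1/6, 1/3 into 3 integrals to sum
∫ over [0, 1/6) of 6*t·t^(s-1) joins the sum
between 1/6 and 1/3 the integrand is (12*t + 1)·t^(s-1)
segment 1/3 to ∞ holds exp(-12*t); add its integral

F(1/4) = 54**(1/4)*(-24*sqrt(2) + 5*2**(1/4)*uppergamma(1/4, 4) + 36*2**(3/4))/30
F(7/3) = 3**(2/3)*(-102*2**(2/3) + 35*2**(1/3)*uppergamma(7/3, 4) + 1824)/30240
F(5) = 103*exp(-4)/31104 + 821/233280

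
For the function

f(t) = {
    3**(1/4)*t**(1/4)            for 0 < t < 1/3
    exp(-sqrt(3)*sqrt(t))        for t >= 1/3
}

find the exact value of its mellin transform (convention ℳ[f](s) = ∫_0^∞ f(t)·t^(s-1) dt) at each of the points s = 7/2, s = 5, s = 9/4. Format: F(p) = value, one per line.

F(7/2) = 2*sqrt(3)*(2*E + 29355)*exp(-1)/1215
F(5) = 4/5103 + 1972820*exp(-1)/243
F(9/4) = 3**(3/4)*(E*(16 + 525*sqrt(pi)*erfc(1)) + 2110)*exp(-1)/1080

remove the common scale on t first: 2**(3/4)*3**(1/4)*t**(1/4)/2 on [0, 2/3); exp(-sqrt(6)*sqrt(t)/2) on [2/3, ∞)
strip the common scale on t: t**(1/4) on [0, 1); exp(-sqrt(t)) on [1, ∞)
undo the power substitution: sqrt(t) on [0, 1); exp(-t) on [1, ∞)
summing 2 kernel integrals split by 1/3 yields ℳ[f](s)
on [0, 1/3): add ∫ 3**(1/4)*t**(1/4)·t^(s-1) dt
over [1/3, ∞), the kernel integral of exp(-sqrt(3)*sqrt(t)) enters the sum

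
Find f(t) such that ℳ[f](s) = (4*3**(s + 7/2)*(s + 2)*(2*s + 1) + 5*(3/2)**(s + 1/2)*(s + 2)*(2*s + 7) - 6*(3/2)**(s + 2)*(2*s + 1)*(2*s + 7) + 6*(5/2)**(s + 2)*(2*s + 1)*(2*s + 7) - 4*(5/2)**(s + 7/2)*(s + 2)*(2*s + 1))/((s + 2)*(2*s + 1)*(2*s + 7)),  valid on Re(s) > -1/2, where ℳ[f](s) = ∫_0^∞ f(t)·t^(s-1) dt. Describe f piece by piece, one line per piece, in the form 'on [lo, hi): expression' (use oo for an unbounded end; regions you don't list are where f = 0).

on [0, 3/2): 5*sqrt(t)/2
on [3/2, 5/2): 6*t**2
on [5/2, 3): 2*t**(7/2)

the 3 pieces separated at 3/2, 5/2 each add one integral
segment 0 to 3/2 holds 5*sqrt(t)/2; add its integral
the [3/2, 5/2) slice contributes ∫ 6*t**2·t^(s-1) dt
∫ 2*t**(7/2)·t^(s-1) over [5/2, 3)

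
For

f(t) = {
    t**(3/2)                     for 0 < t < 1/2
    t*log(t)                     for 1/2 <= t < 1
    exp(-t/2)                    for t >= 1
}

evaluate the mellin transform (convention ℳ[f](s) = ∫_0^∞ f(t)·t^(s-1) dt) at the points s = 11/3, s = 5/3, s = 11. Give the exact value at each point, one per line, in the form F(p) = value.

slice at 1/2, 1, transform all 3 pieces, and sum them
on [0, 1/2) integrate f = t**(3/2) against the kernel
on [1/2, 1) integrate f = t*log(t) against the kernel
the [1, ∞) slice contributes ∫ exp(-t/2)·t^(s-1) dt

F(11/3) = 2**(1/3)*(-4464*2**(2/3) + 279 + 588*sqrt(2) + 1302*log(2) + 1555456*2**(1/3)*uppergamma(11/3, 1/2))/194432
F(5/3) = 2**(1/3)*(-684*2**(2/3) + 171 + 192*sqrt(2) + 456*log(2) + 19456*2**(1/3)*uppergamma(5/3, 1/2))/9728
F(11) = -455/65536 + sqrt(2)/102400 + log(2)/49152 + 12252937722*exp(-1/2)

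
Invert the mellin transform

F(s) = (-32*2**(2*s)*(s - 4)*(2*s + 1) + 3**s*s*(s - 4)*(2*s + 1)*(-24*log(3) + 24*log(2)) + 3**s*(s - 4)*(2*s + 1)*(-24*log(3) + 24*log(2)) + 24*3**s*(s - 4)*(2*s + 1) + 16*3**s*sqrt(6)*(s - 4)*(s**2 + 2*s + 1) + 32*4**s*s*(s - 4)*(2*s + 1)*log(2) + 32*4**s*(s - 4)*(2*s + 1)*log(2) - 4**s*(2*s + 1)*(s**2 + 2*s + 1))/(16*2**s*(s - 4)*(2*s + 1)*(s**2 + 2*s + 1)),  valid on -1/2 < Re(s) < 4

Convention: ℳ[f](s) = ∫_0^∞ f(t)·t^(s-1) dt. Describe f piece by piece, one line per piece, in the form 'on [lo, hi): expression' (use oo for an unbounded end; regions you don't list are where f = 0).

on [0, 3/2): sqrt(t)
on [3/2, 2): t*log(t)
on [2, oo): t**(-4)

slice at 3/2, 2, transform all 3 pieces, and sum them
over [0, 3/2), the kernel integral of sqrt(t) enters the sum
[3/2, 2) adds the kernel integral of t*log(t)
on [2, ∞) integrate f = t**(-4) against the kernel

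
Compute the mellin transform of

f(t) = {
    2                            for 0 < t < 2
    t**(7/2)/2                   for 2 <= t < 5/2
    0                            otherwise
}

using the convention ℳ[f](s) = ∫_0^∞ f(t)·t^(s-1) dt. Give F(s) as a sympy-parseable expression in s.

integrate the 2 segments split at 2, then add the results
∫ 2·t^(s-1) over [0, 2)
segment [2, 5/2) carries t**(7/2)/2; integrate it

(2*2**s*(2*s + 7) - 2**(s + 7/2)*s + (5/2)**(s + 7/2)*s)/(s*(2*s + 7))
  Re(s) > 0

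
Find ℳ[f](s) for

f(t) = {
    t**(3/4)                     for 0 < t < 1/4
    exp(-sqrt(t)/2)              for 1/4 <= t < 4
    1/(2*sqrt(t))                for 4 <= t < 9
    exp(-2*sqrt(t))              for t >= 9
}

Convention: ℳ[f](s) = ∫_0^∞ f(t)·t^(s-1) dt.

invert the power substitution to get t**(3/2) on [0, 1/2); exp(-t/2) on [1/2, 2); 1/(2*t) on [2, 3); …
cuts at 1/4, 4, 9: linearity sums the 4 kernel integrals
[0, 1/4) adds the kernel integral of t**(3/4)
on [1/4, 4): add ∫ exp(-sqrt(t)/2)·t^(s-1) dt
the [4, 9) slice contributes ∫ 1/(2*sqrt(t))·t^(s-1) dt
on [9, ∞): add ∫ exp(-2*sqrt(t))·t^(s-1) dt

(2*1296**s*(4*s + 3) + 12*576**s*(2*s - 1)*(4*s + 3)*uppergamma(2*s, 1/4) - 12*576**s*(2*s - 1)*(4*s + 3)*uppergamma(2*s, 1) - 3*576**s*(4*s + 3) + 12*6**(2*s)*(2*s - 1)*(4*s + 3)*uppergamma(2*s, 6) + 6*sqrt(2)*6**(2*s)*(2*s - 1))/(6*144**s*(2*s - 1)*(4*s + 3))
  Re(s) > -3/4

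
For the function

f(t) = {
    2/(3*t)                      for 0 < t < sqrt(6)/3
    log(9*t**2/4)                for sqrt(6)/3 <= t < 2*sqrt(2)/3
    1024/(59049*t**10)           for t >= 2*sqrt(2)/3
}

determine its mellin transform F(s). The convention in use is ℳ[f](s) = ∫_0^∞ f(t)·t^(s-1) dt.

2**(1 - s/2)*(32*2**(s - 2)*(s/2 - 5)*(s/2 - 1)*(s - 1)*log(2) - 32*2**(s - 2)*(s/2 - 5)*(s - 1) + 32*2**(s - 2)*(s/2 - 5)*(s - 1)*log(2) - 2**(s - 2)*(s - 1)*(s + (s/2 - 1)**2 - 1) - 24*3**(s/2 - 1)*(s/2 - 5)*(s/2 - 1)*(s - 1)*log(3) + 24*3**(s/2 - 1)*(s/2 - 5)*(s/2 - 1)*(s - 1)*log(2) - 24*3**(s/2 - 1)*(s/2 - 5)*(s - 1)*log(3) + 24*3**(s/2 - 1)*(s/2 - 5)*(s - 1)*log(2) + 24*3**(s/2 - 1)*(s/2 - 5)*(s - 1) + 16*3**(s/2 - 1)*sqrt(6)*(s/2 - 5)*(s + (s/2 - 1)**2 - 1))/(32*(3/2)**s*(s/2 - 5)*(s - 1)*(s + (s/2 - 1)**2 - 1))
  1 < Re(s) < 10

peel off the common scale on t: 1/t on [0, sqrt(6)/2); log(t**2) on [sqrt(6)/2, sqrt(2)); t**(-10) on [sqrt(2), ∞)
remove the power substitution first: 1/sqrt(t) on [0, 3/2); log(t) on [3/2, 2); t**(-5) on [2, ∞)
remove the shared t-power first: sqrt(t) on [0, 3/2); t*log(t) on [3/2, 2); t**(-4) on [2, ∞)
linearity at sqrt(6)/3, 2*sqrt(2)/3 turns ℳ[f](s) into 3 summed integrals
∫ over [0, sqrt(6)/3) of 2/(3*t)·t^(s-1) joins the sum
on [sqrt(6)/3, 2*sqrt(2)/3): add ∫ log(9*t**2/4)·t^(s-1) dt
segment [2*sqrt(2)/3, ∞) carries 1024/(59049*t**10); integrate it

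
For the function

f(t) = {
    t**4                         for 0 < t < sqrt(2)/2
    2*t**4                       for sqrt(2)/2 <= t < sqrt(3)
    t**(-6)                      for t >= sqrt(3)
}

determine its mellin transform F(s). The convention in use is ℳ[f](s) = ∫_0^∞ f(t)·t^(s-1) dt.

(1940*6**(s/2)*s - 11680*6**(s/2) - 27*s + 162)/(108*2**(s/2)*(s**2 - 2*s - 24))
  -4 < Re(s) < 6

remove the shared t-power first: t**2 on [0, sqrt(2)/2); 2*t**2 on [sqrt(2)/2, sqrt(3)); t**(-8) on [sqrt(3), ∞)
peel off the power substitution: t on [0, 1/2); 2*t on [1/2, 3); t**(-4) on [3, ∞)
along the cuts sqrt(2)/2, sqrt(3), ℳ[f](s) splits into 3 integrals
piece [0, sqrt(2)/2): integrate t**4 against the kernel
[sqrt(2)/2, sqrt(3)) adds the kernel integral of 2*t**4
piece [sqrt(3), ∞): integrate t**(-6) against the kernel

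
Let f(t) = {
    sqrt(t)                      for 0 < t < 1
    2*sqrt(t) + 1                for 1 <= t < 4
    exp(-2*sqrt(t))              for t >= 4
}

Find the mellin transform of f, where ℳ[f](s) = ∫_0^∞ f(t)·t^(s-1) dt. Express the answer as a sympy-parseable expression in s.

(-16**s + 10*2**(6*s)*s - 4*2**(4*s)*s + 2*2**(2*s)*s*(2*s + 1)*uppergamma(2*s, 4) + 64**s)/(16**s*s*(2*s + 1))
  Re(s) > -1/2

remove the power substitution first: t on [0, 1); 2*t + 1 on [1, 2); exp(-2*t) on [2, ∞)
linearity at 1, 4 turns ℳ[f](s) into 3 summed integrals
on [0, 1) integrate f = sqrt(t) against the kernel
segment 1 to 4 holds (2*sqrt(t) + 1); add its integral
on [4, ∞): add ∫ exp(-2*sqrt(t))·t^(s-1) dt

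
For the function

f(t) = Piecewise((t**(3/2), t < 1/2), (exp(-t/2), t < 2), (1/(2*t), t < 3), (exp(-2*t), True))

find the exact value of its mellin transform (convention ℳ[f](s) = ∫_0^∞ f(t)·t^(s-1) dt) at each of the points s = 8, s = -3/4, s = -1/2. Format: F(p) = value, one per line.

the 4 pieces separated at 1/2, 2, 3 each add one integral
∫ t**(3/2)·t^(s-1) over [0, 1/2)
piece [1/2, 2): integrate exp(-t/2) against the kernel
on [2, 3) integrate f = 1/(2*t) against the kernel
piece [3, ∞): integrate exp(-2*t) against the kernel

F(8) = -3507200*exp(-1) + sqrt(2)/9728 + 94545*exp(-6)/16 + 2059/14 + 106028861*exp(-1/4)/64
F(-3/4) = -2**(1/4)*uppergamma(-3/4, 1)/2 - 2*3**(1/4)/63 + 2**(3/4)*uppergamma(-3/4, 6) + 31*2**(1/4)/42 + 2**(1/4)*uppergamma(-3/4, 1/4)/2
F(-1/2) = -sqrt(2)*sqrt(pi)*erfc(1/2) - sqrt(2)*exp(-1) - sqrt(3)/27 - 2*sqrt(2)*sqrt(pi)*erfc(sqrt(6)) + 2*sqrt(3)*exp(-6)/3 + sqrt(2)/12 + sqrt(2)*sqrt(pi)*erfc(1) + 1/2 + 2*sqrt(2)*exp(-1/4)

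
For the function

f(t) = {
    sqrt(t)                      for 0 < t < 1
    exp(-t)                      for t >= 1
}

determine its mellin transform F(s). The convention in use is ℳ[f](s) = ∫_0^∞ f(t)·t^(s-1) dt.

((2*s + 1)*uppergamma(s, 1) + 2)/(2*s + 1)
  Re(s) > -1/2

decompose at 1; ℳ[f](s) sums the 2 pieces' integrals
over [0, 1), the kernel integral of sqrt(t) enters the sum
between 1 and ∞ the integrand is exp(-t)·t^(s-1)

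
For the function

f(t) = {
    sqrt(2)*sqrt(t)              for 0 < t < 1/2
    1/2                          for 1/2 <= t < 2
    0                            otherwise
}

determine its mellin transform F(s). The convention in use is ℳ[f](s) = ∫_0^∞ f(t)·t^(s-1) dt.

(4**s*(2*s + 1) + 2*s - 1)/(2*2**s*s*(2*s + 1))
  Re(s) > -1/2

back out the common scale on t: sqrt(t) on [0, 1); 1/2 on [1, 4)
the power substitution comes off first: t on [0, 1); 1/2 on [1, 2)
linearity at 1/2 turns ℳ[f](s) into 2 summed integrals
∫ sqrt(2)*sqrt(t)·t^(s-1) over [0, 1/2)
over [1/2, 2), the kernel integral of 1/2 enters the sum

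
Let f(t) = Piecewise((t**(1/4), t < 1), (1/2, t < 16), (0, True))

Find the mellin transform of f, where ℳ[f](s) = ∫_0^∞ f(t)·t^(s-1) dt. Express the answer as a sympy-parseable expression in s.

(16**s*(4*s + 1) + 4*s - 1)/(2*s*(4*s + 1))
  Re(s) > -1/4

strip the power substitution: sqrt(t) on [0, 1); 1/2 on [1, 4)
reversing the power substitution: t on [0, 1); 1/2 on [1, 2)
the 2 pieces separated at 1 each add one integral
piece [0, 1): integrate t**(1/4) against the kernel
segment 1 to 16 holds 1/2; add its integral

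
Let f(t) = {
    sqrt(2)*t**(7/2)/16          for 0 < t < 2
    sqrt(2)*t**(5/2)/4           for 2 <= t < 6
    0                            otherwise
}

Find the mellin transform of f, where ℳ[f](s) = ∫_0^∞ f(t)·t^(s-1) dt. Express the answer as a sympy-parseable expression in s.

peel off the common scale on t: t**(7/2) on [0, 1); 2*t**(5/2) on [1, 3)
reversing the shared t-power: t**(3/2) on [0, 1); 2*sqrt(t) on [1, 3)
the 2 pieces separated at 2 each add one integral
∫ sqrt(2)*t**(7/2)/16·t^(s-1) over [0, 2)
on [2, 6) integrate f = sqrt(2)*t**(5/2)/4 against the kernel

2**(s + 1)*(3**(s + 5/2)*(4*s + 14) - 2*s - 9)/((2*s + 5)*(2*s + 7))
  Re(s) > -7/2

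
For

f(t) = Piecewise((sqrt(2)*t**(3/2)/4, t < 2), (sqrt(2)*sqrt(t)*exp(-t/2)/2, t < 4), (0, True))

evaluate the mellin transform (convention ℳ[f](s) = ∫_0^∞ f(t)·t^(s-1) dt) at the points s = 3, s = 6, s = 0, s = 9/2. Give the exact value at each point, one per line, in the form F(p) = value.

the common scale on t comes off first: t**(3/2) on [0, 1); sqrt(t)*exp(-t) on [1, 2)
remove the shared t-power first: t on [0, 1); exp(-t) on [1, 2)
slice at 2, transform all 2 pieces, and sum them
∫ over [0, 2) of sqrt(2)*t**(3/2)/4·t^(s-1) joins the sum
[2, 4) adds the kernel integral of sqrt(2)*sqrt(t)*exp(-t/2)/2

F(3) = -102*sqrt(2)*exp(-2) - 15*sqrt(pi)*erfc(sqrt(2)) + 16/9 + 15*sqrt(pi)*erfc(1) + 58*exp(-1)
F(6) = -91038*sqrt(2)*exp(-2) - 10395*sqrt(pi)*erfc(sqrt(2)) + 128/15 + 10395*sqrt(pi)*erfc(1) + 42194*exp(-1)
F(0) = -sqrt(pi)*erfc(sqrt(2)) + sqrt(pi)*erfc(1) + 2/3
F(9/2) = 8*sqrt(2)*(-1008 + exp(2) + 390*E)*exp(-2)/3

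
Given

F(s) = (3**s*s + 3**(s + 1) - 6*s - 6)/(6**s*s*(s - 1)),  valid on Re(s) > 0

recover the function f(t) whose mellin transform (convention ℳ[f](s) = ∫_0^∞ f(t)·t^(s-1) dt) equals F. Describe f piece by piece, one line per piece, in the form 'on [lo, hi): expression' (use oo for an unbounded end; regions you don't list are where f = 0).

undo the shared t-power: 3*t on [0, 1/6); 2 - 3*t on [1/6, 1/2)
invert the common scale on t to get t on [0, 1/2); 2 - t on [1/2, 3/2)
breakpoints 1/6: one integral from each of the 2 segments
between 0 and 1/6 the integrand is 3·t^(s-1)
segment [1/6, 1/2) carries (2 - 3*t)/t; integrate it

on [0, 1/6): 3
on [1/6, 1/2): (2 - 3*t)/t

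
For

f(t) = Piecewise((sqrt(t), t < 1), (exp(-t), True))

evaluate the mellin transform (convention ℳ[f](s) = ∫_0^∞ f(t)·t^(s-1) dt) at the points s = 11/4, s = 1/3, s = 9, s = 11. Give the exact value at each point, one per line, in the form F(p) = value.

along the cuts 1, ℳ[f](s) splits into 2 integrals
segment 0 to 1 holds sqrt(t); add its integral
between 1 and ∞ the integrand is exp(-t)·t^(s-1)

F(11/4) = 4/13 + uppergamma(11/4, 1)
F(1/3) = uppergamma(1/3, 1) + 6/5
F(9) = 2/19 + 109601*exp(-1)
F(11) = 2/23 + 9864101*exp(-1)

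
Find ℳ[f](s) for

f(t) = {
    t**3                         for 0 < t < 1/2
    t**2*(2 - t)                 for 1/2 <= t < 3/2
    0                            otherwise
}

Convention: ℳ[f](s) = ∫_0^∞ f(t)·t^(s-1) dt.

(9*3**s*(s + 2) + 36*3**s - 2*s - 8)/(8*2**s*(s + 2)*(s + 3))
  Re(s) > -3

the shared t-power comes off first: t on [0, 1/2); 2 - t on [1/2, 3/2)
cuts at 1/2: linearity sums the 2 kernel integrals
∫ t**3·t^(s-1) over [0, 1/2)
on [1/2, 3/2) integrate f = t**2*(2 - t) against the kernel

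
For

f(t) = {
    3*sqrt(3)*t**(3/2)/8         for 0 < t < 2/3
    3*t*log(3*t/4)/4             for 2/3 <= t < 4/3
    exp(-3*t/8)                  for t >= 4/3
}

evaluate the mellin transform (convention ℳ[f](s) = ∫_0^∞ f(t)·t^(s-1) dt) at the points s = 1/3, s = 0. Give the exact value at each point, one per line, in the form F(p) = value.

back out the common scale on t: sqrt(2)*t**(3/2)/4 on [0, 1); t*log(t/2)/2 on [1, 2); exp(-t/4) on [2, ∞)
the common scale on t comes off first: t**(3/2) on [0, 1/2); t*log(t) on [1/2, 1); exp(-t/2) on [1, ∞)
the 3 pieces separated at 2/3, 4/3 each add one integral
for t in [0, 2/3): the term is ∫ 3*sqrt(3)*t**(3/2)/8·t^(s-1)
piece [2/3, 4/3): integrate 3*t*log(3*t/4)/4 against the kernel
for t in [4/3, ∞): the term is ∫ exp(-3*t/8)·t^(s-1)

F(1/3) = 2**(1/3)*3**(2/3)*(-198*2**(1/3) + 48*sqrt(2) + 132*log(2) + 99 + 352*2**(2/3)*uppergamma(1/3, 1/2))/1056
F(0) = -1/2 + sqrt(2)/6 + log(2)/2 - Ei(-1/2)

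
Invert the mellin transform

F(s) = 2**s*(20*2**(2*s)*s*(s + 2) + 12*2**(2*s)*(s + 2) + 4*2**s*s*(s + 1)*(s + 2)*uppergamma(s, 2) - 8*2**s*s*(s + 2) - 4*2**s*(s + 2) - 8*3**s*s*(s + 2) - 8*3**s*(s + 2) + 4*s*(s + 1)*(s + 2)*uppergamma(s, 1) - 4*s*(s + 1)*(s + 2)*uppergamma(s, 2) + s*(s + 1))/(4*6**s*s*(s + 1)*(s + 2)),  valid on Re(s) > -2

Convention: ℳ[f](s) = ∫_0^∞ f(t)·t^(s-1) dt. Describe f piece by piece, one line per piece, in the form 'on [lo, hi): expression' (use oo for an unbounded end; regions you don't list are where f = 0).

on [0, 1/3): 9*t**2/4
on [1/3, 2/3): exp(-3*t)
on [2/3, 1): 3*t/2 + 1
on [1, 4/3): 3*t/2 + 3
on [4/3, oo): exp(-3*t/2)

back out the common scale on t: 9*t**2 on [0, 1/6); exp(-6*t) on [1/6, 1/3); 3*t + 1 on [1/3, 1/2); …
the common scale on t comes off first: t**2 on [0, 1/2); exp(-2*t) on [1/2, 1); t + 1 on [1, 3/2); …
summing 5 kernel integrals split by 1/3, 2/3, 1, 4/3 yields ℳ[f](s)
segment [0, 1/3) carries 9*t**2/4; integrate it
between 1/3 and 2/3 the integrand is exp(-3*t)·t^(s-1)
between 2/3 and 1 the integrand is (3*t/2 + 1)·t^(s-1)
between 1 and 4/3 the integrand is (3*t/2 + 3)·t^(s-1)
on [4/3, ∞) integrate f = exp(-3*t/2) against the kernel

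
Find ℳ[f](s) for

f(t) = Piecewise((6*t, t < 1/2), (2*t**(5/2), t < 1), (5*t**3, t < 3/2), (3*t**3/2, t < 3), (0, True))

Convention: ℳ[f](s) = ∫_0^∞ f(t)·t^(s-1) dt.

(-8*2**(1/2 - s)*(s + 1)*(s + 3) + 648*3**s*(s + 1)*(2*s + 5) + 189*(3/2)**s*(s + 1)*(2*s + 5) + 64*(s + 1)*(s + 3) - 80*(s + 1)*(2*s + 5) + 48*(s + 3)*(2*s + 5)/2**s)/(16*(s + 1)*(s + 3)*(2*s + 5))
  Re(s) > -1

f breaks at 1/2, 1, 3/2 into 4 integrals to sum
segment [0, 1/2) carries 6*t; integrate it
[1/2, 1) adds the kernel integral of 2*t**(5/2)
segment [1, 3/2) carries 5*t**3; integrate it
[3/2, 3) adds the kernel integral of 3*t**3/2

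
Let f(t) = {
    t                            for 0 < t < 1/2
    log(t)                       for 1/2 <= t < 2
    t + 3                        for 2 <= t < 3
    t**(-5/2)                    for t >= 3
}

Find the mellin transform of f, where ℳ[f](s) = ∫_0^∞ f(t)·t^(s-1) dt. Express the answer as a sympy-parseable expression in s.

(-270*2**(2*s)*s**2*(2*s - 5) + 54*2**(2*s)*s*(s + 1)*(2*s - 5)*log(2) - 162*2**(2*s)*s*(2*s - 5) - 54*2**(2*s)*(s + 1)*(2*s - 5) - 4*sqrt(3)*6**s*s**2*(s + 1) + 324*6**s*s**2*(2*s - 5) + 162*6**s*s*(2*s - 5) + 27*s**2*(2*s - 5) + 54*s*(s + 1)*(2*s - 5)*log(2) + (2*s - 5)*(54*s + 54))/(54*2**s*s**2*(s + 1)*(2*s - 5))
  -1 < Re(s) < 5/2

the 4 pieces separated at 1/2, 2, 3 each add one integral
on [0, 1/2) integrate f = t against the kernel
over [1/2, 2), the kernel integral of log(t) enters the sum
the [2, 3) slice contributes ∫ (t + 3)·t^(s-1) dt
on [3, ∞) integrate f = t**(-5/2) against the kernel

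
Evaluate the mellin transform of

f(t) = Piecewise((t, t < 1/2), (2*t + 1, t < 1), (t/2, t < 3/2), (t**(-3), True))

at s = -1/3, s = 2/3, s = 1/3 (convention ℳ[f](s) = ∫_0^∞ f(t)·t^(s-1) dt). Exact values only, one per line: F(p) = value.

cuts at 1/2, 1, 3/2: linearity sums the 4 kernel integrals
[0, 1/2) adds the kernel integral of t
[1/2, 1) adds the kernel integral of (2*t + 1)
piece [1, 3/2): integrate t/2 against the kernel
segment [3/2, ∞) carries t**(-3); integrate it

F(-1/3) = 2**(1/3)*(-405*2**(2/3) + 437*3**(2/3) + 2430)/1080
F(2/3) = 2**(1/3)*(-2268 + 727*3**(2/3) + 3024*2**(2/3))/2520
F(1/3) = 2**(2/3)*(-486 + 97*3**(1/3) + 594*2**(1/3))/288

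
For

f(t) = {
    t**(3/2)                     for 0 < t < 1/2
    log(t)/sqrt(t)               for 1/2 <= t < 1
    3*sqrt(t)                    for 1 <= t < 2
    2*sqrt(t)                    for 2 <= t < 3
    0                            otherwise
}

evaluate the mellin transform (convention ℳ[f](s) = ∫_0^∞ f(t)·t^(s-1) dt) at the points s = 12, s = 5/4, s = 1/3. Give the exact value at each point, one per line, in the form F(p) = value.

remove the shared t-power first: t on [0, 1/2); log(t)/t on [1/2, 1); 3 on [1, 2); …
linearity at 1/2, 1, 2 turns ℳ[f](s) into 4 summed integrals
piece [0, 1/2): integrate t**(3/2) against the kernel
∫ log(t)/sqrt(t)·t^(s-1) over [1/2, 1)
segment 1 to 2 holds 3*sqrt(t); add its integral
on [2, 3) integrate f = 2*sqrt(t) against the kernel

F(12) = sqrt(2)*(-362078208*sqrt(2) + 62100*log(2) + 958515923137 + 124363928420352*sqrt(6))/2925158400
F(5/4) = 2**(1/4)*(-2420*2**(3/4) + 924*log(2) + 1295 + 1584*sqrt(2) + 2376*6**(3/4))/1386
F(1/3) = -198/5 - 6*2**(1/6)*log(2) + 6*2**(5/6)/5 + 12*3**(5/6)/5 + 795*2**(1/6)/22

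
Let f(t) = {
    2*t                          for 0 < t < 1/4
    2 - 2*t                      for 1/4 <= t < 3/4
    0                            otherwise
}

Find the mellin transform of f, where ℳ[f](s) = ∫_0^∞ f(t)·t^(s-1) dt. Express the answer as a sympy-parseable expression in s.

(3**s*s + 4*3**s - 2*s - 4)/(2*2**(2*s)*s*(s + 1))
  Re(s) > -1

remove the common scale on t first: t on [0, 1/2); 2 - t on [1/2, 3/2)
breakpoints 1/4: one integral from each of the 2 segments
∫ over [0, 1/4) of 2*t·t^(s-1) joins the sum
the [1/4, 3/4) slice contributes ∫ (2 - 2*t)·t^(s-1) dt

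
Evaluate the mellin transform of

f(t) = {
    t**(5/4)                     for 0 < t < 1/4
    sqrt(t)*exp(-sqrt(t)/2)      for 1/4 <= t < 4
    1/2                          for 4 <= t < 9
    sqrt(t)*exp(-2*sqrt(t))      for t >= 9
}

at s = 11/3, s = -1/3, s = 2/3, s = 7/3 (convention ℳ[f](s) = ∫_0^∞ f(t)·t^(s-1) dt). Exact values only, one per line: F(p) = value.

F(11/3) = -512*2**(1/3)*uppergamma(25/3, 1) - 192*2**(1/3)/11 + 3*2**(1/6)/15104 + 2**(2/3)*uppergamma(25/3, 6)/256 + 6561*3**(1/3)/22 + 512*2**(1/3)*uppergamma(25/3, 1/4)
F(-1/3) = -3**(1/3)/2 - 2*2**(1/3)*uppergamma(1/3, 1) + 2**(2/3)*uppergamma(1/3, 6) + 3*2**(1/6)/11 + 3*2**(1/3)/4 + 2*2**(1/3)*uppergamma(1/3, 1/4)
F(2/3) = -8*2**(1/3)*uppergamma(7/3, 1) - 3*2**(1/3)/2 + 2**(2/3)*uppergamma(7/3, 6)/4 + 3*2**(1/6)/92 + 9*3**(1/3)/4 + 8*2**(1/3)*uppergamma(7/3, 1/4)
F(7/3) = -64*2**(2/3)*uppergamma(17/3, 1) - 24*2**(2/3)/7 + 3*2**(5/6)/2752 + 2**(1/3)*uppergamma(17/3, 6)/32 + 243*3**(2/3)/14 + 64*2**(2/3)*uppergamma(17/3, 1/4)

the shared t-power comes off first: t**(3/4) on [0, 1/4); exp(-sqrt(t)/2) on [1/4, 4); 1/(2*sqrt(t)) on [4, 9); …
remove the power substitution first: t**(3/2) on [0, 1/2); exp(-t/2) on [1/2, 2); 1/(2*t) on [2, 3); …
the 4 pieces separated at 1/4, 4, 9 each add one integral
between 0 and 1/4 the integrand is t**(5/4)·t^(s-1)
the [1/4, 4) slice contributes ∫ sqrt(t)*exp(-sqrt(t)/2)·t^(s-1) dt
∫ 1/2·t^(s-1) over [4, 9)
piece [9, ∞): integrate sqrt(t)*exp(-2*sqrt(t)) against the kernel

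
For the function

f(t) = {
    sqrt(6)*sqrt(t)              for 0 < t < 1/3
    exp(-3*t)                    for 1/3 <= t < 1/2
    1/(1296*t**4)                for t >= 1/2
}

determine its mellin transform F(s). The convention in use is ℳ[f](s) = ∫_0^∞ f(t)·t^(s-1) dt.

strip the common scale on t: sqrt(3)*sqrt(t) on [0, 2/3); exp(-3*t/2) on [2/3, 1); 1/(81*t**4) on [1, ∞)
back out the common scale on t: sqrt(t) on [0, 2); exp(-t/2) on [2, 3); t**(-4) on [3, ∞)
summing 3 kernel integrals split by 1/3, 1/2 yields ℳ[f](s)
over [0, 1/3), the kernel integral of sqrt(6)*sqrt(t) enters the sum
∫ exp(-3*t)·t^(s-1) over [1/3, 1/2)
on [1/2, ∞) integrate f = 1/(1296*t**4) against the kernel

(2**s*(s - 4)*(2*s + 1)*uppergamma(s, 1) - 2**s*(s - 4)*(2*s + 1)*uppergamma(s, 3/2) + 2*2**(s + 1/2)*(s - 4) - 3**s*(2*s + 1)/81)/(6**s*(s - 4)*(2*s + 1))
  -1/2 < Re(s) < 4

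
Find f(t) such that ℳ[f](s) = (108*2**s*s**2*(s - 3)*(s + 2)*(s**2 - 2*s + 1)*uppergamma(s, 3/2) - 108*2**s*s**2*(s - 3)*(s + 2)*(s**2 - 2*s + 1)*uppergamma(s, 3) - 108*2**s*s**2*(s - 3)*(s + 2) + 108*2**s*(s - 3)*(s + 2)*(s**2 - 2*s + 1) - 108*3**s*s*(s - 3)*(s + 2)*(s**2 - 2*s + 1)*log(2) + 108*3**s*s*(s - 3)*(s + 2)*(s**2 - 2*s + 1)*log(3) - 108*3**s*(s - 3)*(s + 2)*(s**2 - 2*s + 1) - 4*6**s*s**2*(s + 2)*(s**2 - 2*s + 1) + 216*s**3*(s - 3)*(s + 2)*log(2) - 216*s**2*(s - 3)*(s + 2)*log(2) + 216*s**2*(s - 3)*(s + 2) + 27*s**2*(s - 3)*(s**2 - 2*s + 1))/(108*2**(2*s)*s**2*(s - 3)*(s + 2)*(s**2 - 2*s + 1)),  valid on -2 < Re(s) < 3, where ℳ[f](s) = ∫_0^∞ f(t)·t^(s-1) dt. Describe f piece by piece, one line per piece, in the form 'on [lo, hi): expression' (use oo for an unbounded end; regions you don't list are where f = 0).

on [0, 1/4): 4*t**2
on [1/4, 1/2): log(2*t)/(2*t)
on [1/2, 3/4): log(2*t)
on [3/4, 3/2): exp(-2*t)
on [3/2, oo): 1/(8*t**3)

remove the common scale on t first: t**2 on [0, 1/2); log(t)/t on [1/2, 1); log(t) on [1, 3/2); …
along the cuts 1/4, 1/2, 3/4, 3/2, ℳ[f](s) splits into 5 integrals
for t in [0, 1/4): the term is ∫ 4*t**2·t^(s-1)
∫ log(2*t)/(2*t)·t^(s-1) over [1/4, 1/2)
piece [1/2, 3/4): integrate log(2*t) against the kernel
between 3/4 and 3/2 the integrand is exp(-2*t)·t^(s-1)
segment [3/2, ∞) carries 1/(8*t**3); integrate it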